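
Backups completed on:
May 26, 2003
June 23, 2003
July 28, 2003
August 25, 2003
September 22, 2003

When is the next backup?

October 27, 2003

All dates are Mondays, 28, 35, 28, 28 days apart.
Specifically, the 4th Monday of each month.
4th Monday of October 2003: October 27, 2003.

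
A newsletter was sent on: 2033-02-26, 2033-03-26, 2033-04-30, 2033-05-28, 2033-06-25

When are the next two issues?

Every date is a Saturday; gaps 28, 35, 28, 28 days.
Each is the last Saturday of its month (at least one falls on the 29th or later, ruling out '4th Saturday').
Last Saturday of July 2033: 2033-07-30.
August 2033 ends with Saturday 2033-08-27.

2033-07-30, 2033-08-27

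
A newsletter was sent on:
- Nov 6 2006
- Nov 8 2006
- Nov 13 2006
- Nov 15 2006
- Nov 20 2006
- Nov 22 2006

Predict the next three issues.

Every event lands on a Monday or Wednesday (gaps cycle 2, 5, 2, 5, 2).
So the schedule is: every Monday and Wednesday.
Next Monday: Nov 27 2006.
The following Wednesday is Nov 29 2006.
The following Monday is Dec 4 2006.

Nov 27 2006, Nov 29 2006, Dec 4 2006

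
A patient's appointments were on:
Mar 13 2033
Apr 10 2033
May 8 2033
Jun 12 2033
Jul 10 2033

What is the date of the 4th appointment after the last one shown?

Nov 13 2033

All dates are Sundays, 28, 28, 35, 28 days apart.
Specifically, the 2nd Sunday of each month.
August 2033 — 2nd Sunday is Aug 14 2033.
2nd Sunday of September 2033: Sep 11 2033.
October 2033 — 2nd Sunday is Oct 9 2033.
2nd Sunday of November 2033: Nov 13 2033.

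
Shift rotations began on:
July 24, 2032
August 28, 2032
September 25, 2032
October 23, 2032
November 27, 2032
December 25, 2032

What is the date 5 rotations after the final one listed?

All dates are Saturdays, 35, 28, 28, 35, 28 days apart.
Specifically, the 4th Saturday of each month.
January 2033 — 4th Saturday is January 22, 2033.
4th Saturday of February 2033: February 26, 2033.
March 2033 — 4th Saturday is March 26, 2033.
4th Saturday of April 2033: April 23, 2033.
4th Saturday of May 2033: May 28, 2033.

May 28, 2033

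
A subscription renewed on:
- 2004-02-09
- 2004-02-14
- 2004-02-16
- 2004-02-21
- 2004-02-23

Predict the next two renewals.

2004-02-28, 2004-03-01

Gaps: 5, 2, 5, 2 days — not constant, but cyclic with period 2.
The events fall on every Monday and Saturday.
Next Saturday: 2004-02-28.
The following Monday is 2004-03-01.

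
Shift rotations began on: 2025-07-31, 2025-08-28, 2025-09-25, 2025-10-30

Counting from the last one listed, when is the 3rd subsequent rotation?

Every date is a Thursday; gaps 28, 28, 35 days.
Each is the last Thursday of its month (at least one falls on the 29th or later, ruling out '4th Thursday').
Last Thursday of November 2025: 2025-11-27.
Last Thursday of December 2025: 2025-12-25.
Last Thursday of January 2026: 2026-01-29.

2026-01-29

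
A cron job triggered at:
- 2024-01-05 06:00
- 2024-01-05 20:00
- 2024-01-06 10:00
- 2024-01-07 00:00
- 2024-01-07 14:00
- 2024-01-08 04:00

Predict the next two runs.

Gaps: 14, 14, 14, 14, 14 hours — each event is 14 hours after the previous one.
2024-01-08 04:00 + 14 h = 2024-01-08 18:00.
2024-01-08 18:00 + 14 h = 2024-01-09 08:00.

2024-01-08 18:00, 2024-01-09 08:00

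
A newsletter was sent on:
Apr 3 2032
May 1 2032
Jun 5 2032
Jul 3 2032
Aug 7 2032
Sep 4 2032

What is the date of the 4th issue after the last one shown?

Gaps: 28, 35, 28, 35, 28 days — a mix of 28 and 35. Every date is a Saturday.
Each is the 1st Saturday of its month.
October 2032 — 1st Saturday is Oct 2 2032.
1st Saturday of November 2032: Nov 6 2032.
1st Saturday of December 2032: Dec 4 2032.
January 2033 — 1st Saturday is Jan 1 2033.

Jan 1 2033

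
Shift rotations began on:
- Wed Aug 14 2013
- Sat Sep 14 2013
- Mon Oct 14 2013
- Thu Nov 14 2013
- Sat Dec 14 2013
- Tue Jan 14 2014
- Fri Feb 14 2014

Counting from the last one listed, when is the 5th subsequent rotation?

Mon Jul 14 2014

Gaps: 31, 30, 31, 30, 31, 31 days — not constant. Every event is on the 14th of the month.
Pattern: the 14th of each month.
March 2014: Fri Mar 14 2014.
Next: April 2014 → Mon Apr 14 2014.
Next: May 2014 → Wed May 14 2014.
June 2014: Sat Jun 14 2014.
July 2014: Mon Jul 14 2014.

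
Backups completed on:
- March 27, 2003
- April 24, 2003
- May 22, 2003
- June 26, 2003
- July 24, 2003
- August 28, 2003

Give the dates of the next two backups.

Gaps: 28, 28, 35, 28, 35 days — a mix of 28 and 35. Every date is a Thursday.
Each is the 4th Thursday of its month.
September 2003 — 4th Thursday is September 25, 2003.
4th Thursday of October 2003: October 23, 2003.

September 25, 2003; October 23, 2003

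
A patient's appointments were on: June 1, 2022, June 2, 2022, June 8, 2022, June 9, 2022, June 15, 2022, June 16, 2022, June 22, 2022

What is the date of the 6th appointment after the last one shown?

The gap pattern 1, 6, 1, 6, 1, 6 repeats every 2 events.
These are the Wednesdays and Thursdays of each week.
The following Thursday is June 23, 2022.
Next Wednesday: June 29, 2022.
Next Thursday: June 30, 2022.
Next Wednesday: July 6, 2022.
The following Thursday is July 7, 2022.
The following Wednesday is July 13, 2022.

July 13, 2022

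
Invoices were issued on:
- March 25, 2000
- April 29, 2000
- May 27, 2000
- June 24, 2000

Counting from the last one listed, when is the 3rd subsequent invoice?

September 30, 2000

Every date is a Saturday; gaps 35, 28, 28 days.
Each is the last Saturday of its month (at least one falls on the 29th or later, ruling out '4th Saturday').
Last Saturday of July 2000: July 29, 2000.
August 2000 ends with Saturday August 26, 2000.
Last Saturday of September 2000: September 30, 2000.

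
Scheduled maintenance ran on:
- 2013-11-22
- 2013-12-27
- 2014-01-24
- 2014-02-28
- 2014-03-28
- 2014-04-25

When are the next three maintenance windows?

All dates are Fridays, 35, 28, 35, 28, 28 days apart.
Specifically, the 4th Friday of each month.
May 2014 — 4th Friday is 2014-05-23.
June 2014 — 4th Friday is 2014-06-27.
4th Friday of July 2014: 2014-07-25.

2014-05-23, 2014-06-27, 2014-07-25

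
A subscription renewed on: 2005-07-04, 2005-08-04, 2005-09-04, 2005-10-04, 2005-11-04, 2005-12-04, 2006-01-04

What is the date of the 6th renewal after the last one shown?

Each date is the 4th; the gaps (31, 31, 30, 31, 30, 31) track the month lengths.
The rule is the 4th of each month.
Next: February 2006 → 2006-02-04.
March 2006: 2006-03-04.
April 2006: 2006-04-04.
May 2006: 2006-05-04.
Next: June 2006 → 2006-06-04.
Next: July 2006 → 2006-07-04.

2006-07-04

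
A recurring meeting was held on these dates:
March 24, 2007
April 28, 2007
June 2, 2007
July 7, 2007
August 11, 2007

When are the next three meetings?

Gaps between consecutive events: 35, 35, 35, 35 days — a constant 35-day interval.
August 11, 2007 + 35 days = September 15, 2007.
September 15, 2007 + 35 days = October 20, 2007.
October 20, 2007 + 35 days = November 24, 2007.

September 15, 2007; October 20, 2007; November 24, 2007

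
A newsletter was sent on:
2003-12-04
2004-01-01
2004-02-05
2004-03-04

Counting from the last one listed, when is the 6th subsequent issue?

These are Thursdays at 28- or 35-day spacing (28, 35, 28).
The pattern: 1st Thursday of the month.
1st Thursday of April 2004: 2004-04-01.
1st Thursday of May 2004: 2004-05-06.
June 2004 — 1st Thursday is 2004-06-03.
1st Thursday of July 2004: 2004-07-01.
1st Thursday of August 2004: 2004-08-05.
1st Thursday of September 2004: 2004-09-02.

2004-09-02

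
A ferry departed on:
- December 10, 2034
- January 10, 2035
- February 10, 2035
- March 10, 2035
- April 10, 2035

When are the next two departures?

The day-of-month is always 10 (31, 31, 28, 31 days between events).
So this recurs on the 10th of each month.
May 2035: May 10, 2035.
June 2035: June 10, 2035.

May 10, 2035; June 10, 2035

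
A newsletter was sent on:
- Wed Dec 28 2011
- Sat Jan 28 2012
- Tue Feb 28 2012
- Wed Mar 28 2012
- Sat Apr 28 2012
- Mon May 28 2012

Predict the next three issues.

Thu Jun 28 2012, Sat Jul 28 2012, Tue Aug 28 2012

Gaps: 31, 31, 29, 31, 30 days — not constant. Every event is on the 28th of the month.
Pattern: the 28th of each month.
Next: June 2012 → Thu Jun 28 2012.
Next: July 2012 → Sat Jul 28 2012.
Next: August 2012 → Tue Aug 28 2012.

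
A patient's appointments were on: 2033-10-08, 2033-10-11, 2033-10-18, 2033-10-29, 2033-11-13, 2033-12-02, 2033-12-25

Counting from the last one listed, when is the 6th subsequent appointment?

2034-08-04

Intervals are 3, 7, 11, 15, 19, 23 days — an arithmetic progression with common difference 4.
Next gap: 27 days. 2033-12-25 + 27 days = 2034-01-21.
Next gap: 31 days. 2034-01-21 + 31 days = 2034-02-21.
Next gap: 35 days. 2034-02-21 + 35 days = 2034-03-28.
Next gap: 39 days. 2034-03-28 + 39 days = 2034-05-06.
Next gap: 43 days. 2034-05-06 + 43 days = 2034-06-18.
Next gap: 47 days. 2034-06-18 + 47 days = 2034-08-04.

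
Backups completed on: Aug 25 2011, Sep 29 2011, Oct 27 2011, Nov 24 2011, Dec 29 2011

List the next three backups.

Jan 26 2012, Feb 23 2012, Mar 29 2012

All Thursdays; the gaps (35, 28, 28, 35) vary with month length.
This is the last Thursday of each month.
January 2012 ends with Thursday Jan 26 2012.
February 2012 ends with Thursday Feb 23 2012.
Last Thursday of March 2012: Mar 29 2012.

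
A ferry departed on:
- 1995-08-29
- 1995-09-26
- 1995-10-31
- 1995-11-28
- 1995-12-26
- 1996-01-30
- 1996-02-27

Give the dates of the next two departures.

1996-03-26, 1996-04-30

These are Tuesdays with 28, 35, 28, 28, 35, 28-day gaps.
Each is the final Tuesday of its month — 1995-08-29 is past the 28th, so '4th Tuesday' doesn't fit.
Last Tuesday of March 1996: 1996-03-26.
April 1996 ends with Tuesday 1996-04-30.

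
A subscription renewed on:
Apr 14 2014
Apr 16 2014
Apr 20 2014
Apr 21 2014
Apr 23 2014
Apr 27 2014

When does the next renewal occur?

Gaps: 2, 4, 1, 2, 4 days — not constant, but cyclic with period 3.
The events fall on every Monday, Wednesday and Sunday.
Next Monday: Apr 28 2014.

Apr 28 2014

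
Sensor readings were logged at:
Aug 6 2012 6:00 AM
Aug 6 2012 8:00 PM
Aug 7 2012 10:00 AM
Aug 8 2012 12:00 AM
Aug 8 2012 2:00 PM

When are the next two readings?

Gaps: 14, 14, 14, 14 hours — each event is 14 hours after the previous one.
Aug 8 2012 2:00 PM + 14 h = Aug 9 2012 4:00 AM.
Aug 9 2012 4:00 AM + 14 h = Aug 9 2012 6:00 PM.

Aug 9 2012 4:00 AM, Aug 9 2012 6:00 PM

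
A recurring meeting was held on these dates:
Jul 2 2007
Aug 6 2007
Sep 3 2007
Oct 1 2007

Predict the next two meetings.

Nov 5 2007, Dec 3 2007

All dates are Mondays, 35, 28, 28 days apart.
Specifically, the 1st Monday of each month.
1st Monday of November 2007: Nov 5 2007.
1st Monday of December 2007: Dec 3 2007.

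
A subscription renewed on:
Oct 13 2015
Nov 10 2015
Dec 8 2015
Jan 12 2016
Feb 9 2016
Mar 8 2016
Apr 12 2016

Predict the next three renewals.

All dates are Tuesdays, 28, 28, 35, 28, 28, 35 days apart.
Specifically, the 2nd Tuesday of each month.
2nd Tuesday of May 2016: May 10 2016.
June 2016 — 2nd Tuesday is Jun 14 2016.
July 2016 — 2nd Tuesday is Jul 12 2016.

May 10 2016, Jun 14 2016, Jul 12 2016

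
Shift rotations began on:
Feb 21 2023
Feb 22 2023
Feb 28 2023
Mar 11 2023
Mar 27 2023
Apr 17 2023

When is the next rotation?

The spacing grows by 5 each time: 1, 6, 11, 16, 21 days.
Next gap: 26 days. Apr 17 2023 + 26 days = May 13 2023.

May 13 2023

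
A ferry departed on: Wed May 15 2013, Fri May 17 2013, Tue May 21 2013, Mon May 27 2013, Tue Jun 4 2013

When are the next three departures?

Fri Jun 14 2013, Wed Jun 26 2013, Wed Jul 10 2013

Gaps: 2, 4, 6, 8 days — each gap is 2 larger than the previous one.
Next gap: 10 days. Tue Jun 4 2013 + 10 days = Fri Jun 14 2013.
Next gap: 12 days. Fri Jun 14 2013 + 12 days = Wed Jun 26 2013.
Next gap: 14 days. Wed Jun 26 2013 + 14 days = Wed Jul 10 2013.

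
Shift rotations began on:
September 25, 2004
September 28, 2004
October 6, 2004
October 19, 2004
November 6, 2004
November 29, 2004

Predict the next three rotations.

December 27, 2004; January 29, 2005; March 8, 2005

Intervals are 3, 8, 13, 18, 23 days — an arithmetic progression with common difference 5.
Next gap: 28 days. November 29, 2004 + 28 days = December 27, 2004.
Next gap: 33 days. December 27, 2004 + 33 days = January 29, 2005.
Next gap: 38 days. January 29, 2005 + 38 days = March 8, 2005.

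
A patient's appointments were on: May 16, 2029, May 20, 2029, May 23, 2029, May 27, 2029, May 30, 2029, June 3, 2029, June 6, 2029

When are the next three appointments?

June 10, 2029; June 13, 2029; June 17, 2029

Gaps: 4, 3, 4, 3, 4, 3 days — not constant, but cyclic with period 2.
The events fall on every Wednesday and Sunday.
The following Sunday is June 10, 2029.
Next Wednesday: June 13, 2029.
The following Sunday is June 17, 2029.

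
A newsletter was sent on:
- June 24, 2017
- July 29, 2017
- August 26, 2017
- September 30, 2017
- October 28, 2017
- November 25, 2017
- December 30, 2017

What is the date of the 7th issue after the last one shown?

July 28, 2018

All Saturdays; the gaps (35, 28, 35, 28, 28, 35) vary with month length.
This is the last Saturday of each month.
January 2018 ends with Saturday January 27, 2018.
Last Saturday of February 2018: February 24, 2018.
March 2018 ends with Saturday March 31, 2018.
Last Saturday of April 2018: April 28, 2018.
Last Saturday of May 2018: May 26, 2018.
Last Saturday of June 2018: June 30, 2018.
July 2018 ends with Saturday July 28, 2018.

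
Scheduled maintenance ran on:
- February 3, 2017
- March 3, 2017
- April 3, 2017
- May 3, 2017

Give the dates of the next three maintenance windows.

The day-of-month is always 3 (28, 31, 30 days between events).
So this recurs on the 3rd of each month.
Next: June 2017 → June 3, 2017.
July 2017: July 3, 2017.
August 2017: August 3, 2017.

June 3, 2017; July 3, 2017; August 3, 2017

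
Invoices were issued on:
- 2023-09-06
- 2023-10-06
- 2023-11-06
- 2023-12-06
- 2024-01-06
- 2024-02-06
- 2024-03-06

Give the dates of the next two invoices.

Gaps: 30, 31, 30, 31, 31, 29 days — not constant. Every event is on the 6th of the month.
Pattern: the 6th of each month.
April 2024: 2024-04-06.
Next: May 2024 → 2024-05-06.

2024-04-06, 2024-05-06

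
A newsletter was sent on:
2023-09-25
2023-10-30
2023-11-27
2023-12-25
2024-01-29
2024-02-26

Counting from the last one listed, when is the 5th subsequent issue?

These are Mondays with 35, 28, 28, 35, 28-day gaps.
Each is the final Monday of its month — 2023-10-30 is past the 28th, so '4th Monday' doesn't fit.
March 2024 ends with Monday 2024-03-25.
Last Monday of April 2024: 2024-04-29.
Last Monday of May 2024: 2024-05-27.
Last Monday of June 2024: 2024-06-24.
July 2024 ends with Monday 2024-07-29.

2024-07-29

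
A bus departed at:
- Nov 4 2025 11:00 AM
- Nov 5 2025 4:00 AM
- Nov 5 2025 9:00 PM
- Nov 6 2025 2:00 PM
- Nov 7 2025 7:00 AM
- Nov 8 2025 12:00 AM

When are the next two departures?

Nov 8 2025 5:00 PM, Nov 9 2025 10:00 AM

The interval is a steady 17 hours (17, 17, 17, 17, 17).
Nov 8 2025 12:00 AM + 17 h = Nov 8 2025 5:00 PM.
Nov 8 2025 5:00 PM + 17 h = Nov 9 2025 10:00 AM.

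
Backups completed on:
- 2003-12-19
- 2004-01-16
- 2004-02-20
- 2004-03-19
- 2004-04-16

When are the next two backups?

Gaps: 28, 35, 28, 28 days — a mix of 28 and 35. Every date is a Friday.
Each is the 3rd Friday of its month.
3rd Friday of May 2004: 2004-05-21.
June 2004 — 3rd Friday is 2004-06-18.

2004-05-21, 2004-06-18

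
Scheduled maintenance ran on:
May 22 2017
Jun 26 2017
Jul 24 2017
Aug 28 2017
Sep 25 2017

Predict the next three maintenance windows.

Oct 23 2017, Nov 27 2017, Dec 25 2017

All dates are Mondays, 35, 28, 35, 28 days apart.
Specifically, the 4th Monday of each month.
4th Monday of October 2017: Oct 23 2017.
November 2017 — 4th Monday is Nov 27 2017.
4th Monday of December 2017: Dec 25 2017.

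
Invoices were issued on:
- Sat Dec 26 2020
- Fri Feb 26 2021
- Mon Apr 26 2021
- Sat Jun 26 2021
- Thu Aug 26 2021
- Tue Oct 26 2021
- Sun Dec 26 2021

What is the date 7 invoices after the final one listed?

Gaps: 62, 59, 61, 61, 61, 61 days — not constant. Every event is on the 26th of the month.
Pattern: the 26th of every 2 months.
February 2022: Sat Feb 26 2022.
Next: April 2022 → Tue Apr 26 2022.
June 2022: Sun Jun 26 2022.
August 2022: Fri Aug 26 2022.
Next: October 2022 → Wed Oct 26 2022.
Next: December 2022 → Mon Dec 26 2022.
Next: February 2023 → Sun Feb 26 2023.

Sun Feb 26 2023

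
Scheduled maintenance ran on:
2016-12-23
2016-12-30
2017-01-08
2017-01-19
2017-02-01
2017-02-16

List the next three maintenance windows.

Gaps: 7, 9, 11, 13, 15 days — each gap is 2 larger than the previous one.
Next gap: 17 days. 2017-02-16 + 17 days = 2017-03-05.
Next gap: 19 days. 2017-03-05 + 19 days = 2017-03-24.
Next gap: 21 days. 2017-03-24 + 21 days = 2017-04-14.

2017-03-05, 2017-03-24, 2017-04-14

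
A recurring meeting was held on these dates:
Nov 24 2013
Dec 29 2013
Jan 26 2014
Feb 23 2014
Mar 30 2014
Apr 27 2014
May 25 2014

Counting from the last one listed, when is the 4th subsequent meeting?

These are Sundays with 35, 28, 28, 35, 28, 28-day gaps.
Each is the final Sunday of its month — Dec 29 2013 is past the 28th, so '4th Sunday' doesn't fit.
Last Sunday of June 2014: Jun 29 2014.
Last Sunday of July 2014: Jul 27 2014.
August 2014 ends with Sunday Aug 31 2014.
September 2014 ends with Sunday Sep 28 2014.

Sep 28 2014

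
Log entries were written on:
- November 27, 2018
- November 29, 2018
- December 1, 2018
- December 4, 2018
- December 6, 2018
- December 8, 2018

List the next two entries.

Every event lands on a Tuesday or Thursday or Saturday (gaps cycle 2, 2, 3, 2, 2).
So the schedule is: every Tuesday, Thursday and Saturday.
Next Tuesday: December 11, 2018.
The following Thursday is December 13, 2018.

December 11, 2018; December 13, 2018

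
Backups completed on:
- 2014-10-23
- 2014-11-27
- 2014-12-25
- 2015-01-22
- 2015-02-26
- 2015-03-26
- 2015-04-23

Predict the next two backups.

All dates are Thursdays, 35, 28, 28, 35, 28, 28 days apart.
Specifically, the 4th Thursday of each month.
May 2015 — 4th Thursday is 2015-05-28.
June 2015 — 4th Thursday is 2015-06-25.

2015-05-28, 2015-06-25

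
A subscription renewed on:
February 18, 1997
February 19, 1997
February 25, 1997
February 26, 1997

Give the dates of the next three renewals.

March 4, 1997; March 5, 1997; March 11, 1997

Gaps: 1, 6, 1 days — not constant, but cyclic with period 2.
The events fall on every Tuesday and Wednesday.
The following Tuesday is March 4, 1997.
Next Wednesday: March 5, 1997.
Next Tuesday: March 11, 1997.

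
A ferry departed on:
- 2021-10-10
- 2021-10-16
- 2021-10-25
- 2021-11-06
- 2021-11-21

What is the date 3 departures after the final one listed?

2022-01-23

The spacing grows by 3 each time: 6, 9, 12, 15 days.
Next gap: 18 days. 2021-11-21 + 18 days = 2021-12-09.
Next gap: 21 days. 2021-12-09 + 21 days = 2021-12-30.
Next gap: 24 days. 2021-12-30 + 24 days = 2022-01-23.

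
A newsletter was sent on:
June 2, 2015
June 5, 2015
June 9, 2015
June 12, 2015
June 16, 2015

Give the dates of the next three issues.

June 19, 2015; June 23, 2015; June 26, 2015

Gaps: 3, 4, 3, 4 days — not constant, but cyclic with period 2.
The events fall on every Tuesday and Friday.
Next Friday: June 19, 2015.
Next Tuesday: June 23, 2015.
The following Friday is June 26, 2015.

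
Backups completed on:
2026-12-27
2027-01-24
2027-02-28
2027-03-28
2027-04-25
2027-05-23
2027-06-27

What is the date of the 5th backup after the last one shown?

2027-11-28

Gaps: 28, 35, 28, 28, 28, 35 days — a mix of 28 and 35. Every date is a Sunday.
Each is the 4th Sunday of its month.
4th Sunday of July 2027: 2027-07-25.
4th Sunday of August 2027: 2027-08-22.
September 2027 — 4th Sunday is 2027-09-26.
October 2027 — 4th Sunday is 2027-10-24.
November 2027 — 4th Sunday is 2027-11-28.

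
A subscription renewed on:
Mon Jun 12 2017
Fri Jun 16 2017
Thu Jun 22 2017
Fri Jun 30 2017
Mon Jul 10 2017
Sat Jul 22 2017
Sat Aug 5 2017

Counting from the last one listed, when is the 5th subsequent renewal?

Mon Nov 13 2017

Gaps: 4, 6, 8, 10, 12, 14 days — each gap is 2 larger than the previous one.
Next gap: 16 days. Sat Aug 5 2017 + 16 days = Mon Aug 21 2017.
Next gap: 18 days. Mon Aug 21 2017 + 18 days = Fri Sep 8 2017.
Next gap: 20 days. Fri Sep 8 2017 + 20 days = Thu Sep 28 2017.
Next gap: 22 days. Thu Sep 28 2017 + 22 days = Fri Oct 20 2017.
Next gap: 24 days. Fri Oct 20 2017 + 24 days = Mon Nov 13 2017.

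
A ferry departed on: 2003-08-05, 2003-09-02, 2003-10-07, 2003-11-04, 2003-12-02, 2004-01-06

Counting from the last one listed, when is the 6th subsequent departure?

2004-07-06

Gaps: 28, 35, 28, 28, 35 days — a mix of 28 and 35. Every date is a Tuesday.
Each is the 1st Tuesday of its month.
1st Tuesday of February 2004: 2004-02-03.
March 2004 — 1st Tuesday is 2004-03-02.
April 2004 — 1st Tuesday is 2004-04-06.
May 2004 — 1st Tuesday is 2004-05-04.
1st Tuesday of June 2004: 2004-06-01.
July 2004 — 1st Tuesday is 2004-07-06.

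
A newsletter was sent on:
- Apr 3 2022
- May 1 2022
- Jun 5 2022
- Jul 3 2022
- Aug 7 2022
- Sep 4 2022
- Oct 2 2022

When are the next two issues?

Nov 6 2022, Dec 4 2022

Gaps: 28, 35, 28, 35, 28, 28 days — a mix of 28 and 35. Every date is a Sunday.
Each is the 1st Sunday of its month.
1st Sunday of November 2022: Nov 6 2022.
1st Sunday of December 2022: Dec 4 2022.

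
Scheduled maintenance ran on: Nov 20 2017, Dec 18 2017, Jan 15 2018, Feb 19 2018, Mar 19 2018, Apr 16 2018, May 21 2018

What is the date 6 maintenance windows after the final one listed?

All dates are Mondays, 28, 28, 35, 28, 28, 35 days apart.
Specifically, the 3rd Monday of each month.
3rd Monday of June 2018: Jun 18 2018.
July 2018 — 3rd Monday is Jul 16 2018.
August 2018 — 3rd Monday is Aug 20 2018.
September 2018 — 3rd Monday is Sep 17 2018.
3rd Monday of October 2018: Oct 15 2018.
3rd Monday of November 2018: Nov 19 2018.

Nov 19 2018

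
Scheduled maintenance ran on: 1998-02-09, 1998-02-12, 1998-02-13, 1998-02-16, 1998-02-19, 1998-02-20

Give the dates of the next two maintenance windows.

1998-02-23, 1998-02-26

The gap pattern 3, 1, 3, 3, 1 repeats every 3 events.
These are the Mondays, Thursdays and Fridays of each week.
The following Monday is 1998-02-23.
The following Thursday is 1998-02-26.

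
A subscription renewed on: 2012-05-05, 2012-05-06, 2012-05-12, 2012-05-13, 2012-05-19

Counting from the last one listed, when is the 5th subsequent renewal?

2012-06-03

Every event lands on a Saturday or Sunday (gaps cycle 1, 6, 1, 6).
So the schedule is: every Saturday and Sunday.
Next Sunday: 2012-05-20.
Next Saturday: 2012-05-26.
The following Sunday is 2012-05-27.
The following Saturday is 2012-06-02.
The following Sunday is 2012-06-03.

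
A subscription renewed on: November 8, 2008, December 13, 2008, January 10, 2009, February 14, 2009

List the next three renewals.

March 14, 2009; April 11, 2009; May 9, 2009

These are Saturdays at 28- or 35-day spacing (35, 28, 35).
The pattern: 2nd Saturday of the month.
March 2009 — 2nd Saturday is March 14, 2009.
April 2009 — 2nd Saturday is April 11, 2009.
May 2009 — 2nd Saturday is May 9, 2009.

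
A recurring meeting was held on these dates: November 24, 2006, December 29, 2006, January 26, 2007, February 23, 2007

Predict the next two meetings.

Every date is a Friday; gaps 35, 28, 28 days.
Each is the last Friday of its month (at least one falls on the 29th or later, ruling out '4th Friday').
March 2007 ends with Friday March 30, 2007.
Last Friday of April 2007: April 27, 2007.

March 30, 2007; April 27, 2007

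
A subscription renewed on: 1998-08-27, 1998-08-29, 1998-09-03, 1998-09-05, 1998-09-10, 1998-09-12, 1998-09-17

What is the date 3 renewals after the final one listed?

The gap pattern 2, 5, 2, 5, 2, 5 repeats every 2 events.
These are the Thursdays and Saturdays of each week.
The following Saturday is 1998-09-19.
Next Thursday: 1998-09-24.
The following Saturday is 1998-09-26.

1998-09-26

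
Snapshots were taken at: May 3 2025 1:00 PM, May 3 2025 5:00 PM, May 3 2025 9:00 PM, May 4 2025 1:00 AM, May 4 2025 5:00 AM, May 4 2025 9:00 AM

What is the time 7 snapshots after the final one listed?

Gaps: 4, 4, 4, 4, 4 hours — each event is 4 hours after the previous one.
May 4 2025 9:00 AM + 4 h = May 4 2025 1:00 PM.
May 4 2025 1:00 PM + 4 h = May 4 2025 5:00 PM.
May 4 2025 5:00 PM + 4 h = May 4 2025 9:00 PM.
May 4 2025 9:00 PM + 4 h = May 5 2025 1:00 AM.
May 5 2025 1:00 AM + 4 h = May 5 2025 5:00 AM.
May 5 2025 5:00 AM + 4 h = May 5 2025 9:00 AM.
May 5 2025 9:00 AM + 4 h = May 5 2025 1:00 PM.

May 5 2025 1:00 PM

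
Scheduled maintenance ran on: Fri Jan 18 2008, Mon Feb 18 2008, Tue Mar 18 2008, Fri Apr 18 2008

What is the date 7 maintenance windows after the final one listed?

The day-of-month is always 18 (31, 29, 31 days between events).
So this recurs on the 18th of each month.
Next: May 2008 → Sun May 18 2008.
June 2008: Wed Jun 18 2008.
Next: July 2008 → Fri Jul 18 2008.
Next: August 2008 → Mon Aug 18 2008.
September 2008: Thu Sep 18 2008.
October 2008: Sat Oct 18 2008.
November 2008: Tue Nov 18 2008.

Tue Nov 18 2008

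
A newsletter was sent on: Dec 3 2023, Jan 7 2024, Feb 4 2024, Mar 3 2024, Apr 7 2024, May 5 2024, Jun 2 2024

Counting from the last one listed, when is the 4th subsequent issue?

Oct 6 2024

Gaps: 35, 28, 28, 35, 28, 28 days — a mix of 28 and 35. Every date is a Sunday.
Each is the 1st Sunday of its month.
1st Sunday of July 2024: Jul 7 2024.
August 2024 — 1st Sunday is Aug 4 2024.
1st Sunday of September 2024: Sep 1 2024.
1st Sunday of October 2024: Oct 6 2024.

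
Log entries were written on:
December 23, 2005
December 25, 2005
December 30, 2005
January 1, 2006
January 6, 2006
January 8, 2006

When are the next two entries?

January 13, 2006; January 15, 2006

The gap pattern 2, 5, 2, 5, 2 repeats every 2 events.
These are the Fridays and Sundays of each week.
The following Friday is January 13, 2006.
The following Sunday is January 15, 2006.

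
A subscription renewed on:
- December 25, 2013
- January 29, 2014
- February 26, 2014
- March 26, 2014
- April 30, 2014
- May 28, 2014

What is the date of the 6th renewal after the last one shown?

All Wednesdays; the gaps (35, 28, 28, 35, 28) vary with month length.
This is the last Wednesday of each month.
June 2014 ends with Wednesday June 25, 2014.
Last Wednesday of July 2014: July 30, 2014.
Last Wednesday of August 2014: August 27, 2014.
September 2014 ends with Wednesday September 24, 2014.
October 2014 ends with Wednesday October 29, 2014.
Last Wednesday of November 2014: November 26, 2014.

November 26, 2014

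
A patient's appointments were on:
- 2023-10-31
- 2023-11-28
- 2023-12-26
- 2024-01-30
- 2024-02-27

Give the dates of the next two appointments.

2024-03-26, 2024-04-30

All Tuesdays; the gaps (28, 28, 35, 28) vary with month length.
This is the last Tuesday of each month.
Last Tuesday of March 2024: 2024-03-26.
Last Tuesday of April 2024: 2024-04-30.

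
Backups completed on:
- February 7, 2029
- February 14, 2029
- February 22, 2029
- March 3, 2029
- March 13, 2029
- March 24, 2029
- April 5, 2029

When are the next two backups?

Gaps: 7, 8, 9, 10, 11, 12 days — each gap is 1 larger than the previous one.
Next gap: 13 days. April 5, 2029 + 13 days = April 18, 2029.
Next gap: 14 days. April 18, 2029 + 14 days = May 2, 2029.

April 18, 2029; May 2, 2029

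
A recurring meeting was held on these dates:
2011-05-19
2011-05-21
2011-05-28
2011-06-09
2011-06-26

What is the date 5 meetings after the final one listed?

2011-12-03

Intervals are 2, 7, 12, 17 days — an arithmetic progression with common difference 5.
Next gap: 22 days. 2011-06-26 + 22 days = 2011-07-18.
Next gap: 27 days. 2011-07-18 + 27 days = 2011-08-14.
Next gap: 32 days. 2011-08-14 + 32 days = 2011-09-15.
Next gap: 37 days. 2011-09-15 + 37 days = 2011-10-22.
Next gap: 42 days. 2011-10-22 + 42 days = 2011-12-03.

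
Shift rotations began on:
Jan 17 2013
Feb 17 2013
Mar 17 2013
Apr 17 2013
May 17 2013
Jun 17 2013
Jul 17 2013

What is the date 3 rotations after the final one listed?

Each date is the 17th; the gaps (31, 28, 31, 30, 31, 30) track the month lengths.
The rule is the 17th of each month.
August 2013: Aug 17 2013.
September 2013: Sep 17 2013.
October 2013: Oct 17 2013.

Oct 17 2013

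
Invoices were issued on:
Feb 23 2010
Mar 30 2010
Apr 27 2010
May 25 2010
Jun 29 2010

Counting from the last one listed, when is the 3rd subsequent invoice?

All Tuesdays; the gaps (35, 28, 28, 35) vary with month length.
This is the last Tuesday of each month.
July 2010 ends with Tuesday Jul 27 2010.
Last Tuesday of August 2010: Aug 31 2010.
Last Tuesday of September 2010: Sep 28 2010.

Sep 28 2010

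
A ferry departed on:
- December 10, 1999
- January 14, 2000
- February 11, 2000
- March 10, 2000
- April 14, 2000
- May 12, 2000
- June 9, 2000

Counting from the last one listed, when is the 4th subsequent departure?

October 13, 2000

All dates are Fridays, 35, 28, 28, 35, 28, 28 days apart.
Specifically, the 2nd Friday of each month.
2nd Friday of July 2000: July 14, 2000.
2nd Friday of August 2000: August 11, 2000.
September 2000 — 2nd Friday is September 8, 2000.
October 2000 — 2nd Friday is October 13, 2000.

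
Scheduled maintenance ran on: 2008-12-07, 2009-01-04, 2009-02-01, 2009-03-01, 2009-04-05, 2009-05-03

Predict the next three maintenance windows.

These are Sundays at 28- or 35-day spacing (28, 28, 28, 35, 28).
The pattern: 1st Sunday of the month.
June 2009 — 1st Sunday is 2009-06-07.
1st Sunday of July 2009: 2009-07-05.
August 2009 — 1st Sunday is 2009-08-02.

2009-06-07, 2009-07-05, 2009-08-02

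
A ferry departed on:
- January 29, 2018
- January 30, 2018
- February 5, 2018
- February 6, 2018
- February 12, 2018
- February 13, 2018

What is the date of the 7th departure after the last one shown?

March 12, 2018

Every event lands on a Monday or Tuesday (gaps cycle 1, 6, 1, 6, 1).
So the schedule is: every Monday and Tuesday.
Next Monday: February 19, 2018.
The following Tuesday is February 20, 2018.
Next Monday: February 26, 2018.
The following Tuesday is February 27, 2018.
Next Monday: March 5, 2018.
The following Tuesday is March 6, 2018.
The following Monday is March 12, 2018.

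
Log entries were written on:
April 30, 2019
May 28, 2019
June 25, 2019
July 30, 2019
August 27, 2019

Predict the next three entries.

September 24, 2019; October 29, 2019; November 26, 2019

Every date is a Tuesday; gaps 28, 28, 35, 28 days.
Each is the last Tuesday of its month (at least one falls on the 29th or later, ruling out '4th Tuesday').
September 2019 ends with Tuesday September 24, 2019.
October 2019 ends with Tuesday October 29, 2019.
Last Tuesday of November 2019: November 26, 2019.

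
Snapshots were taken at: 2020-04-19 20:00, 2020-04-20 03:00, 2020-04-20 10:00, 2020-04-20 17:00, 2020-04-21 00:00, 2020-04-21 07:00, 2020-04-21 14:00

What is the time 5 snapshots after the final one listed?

2020-04-23 01:00

Spacing: 7, 7, 7, 7, 7, 7 h — constant 7 h.
2020-04-21 14:00 + 7 h = 2020-04-21 21:00.
2020-04-21 21:00 + 7 h = 2020-04-22 04:00.
2020-04-22 04:00 + 7 h = 2020-04-22 11:00.
2020-04-22 11:00 + 7 h = 2020-04-22 18:00.
2020-04-22 18:00 + 7 h = 2020-04-23 01:00.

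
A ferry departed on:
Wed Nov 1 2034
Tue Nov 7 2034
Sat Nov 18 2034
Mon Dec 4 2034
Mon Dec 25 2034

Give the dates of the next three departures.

Sat Jan 20 2035, Tue Feb 20 2035, Wed Mar 28 2035

The spacing grows by 5 each time: 6, 11, 16, 21 days.
Next gap: 26 days. Mon Dec 25 2034 + 26 days = Sat Jan 20 2035.
Next gap: 31 days. Sat Jan 20 2035 + 31 days = Tue Feb 20 2035.
Next gap: 36 days. Tue Feb 20 2035 + 36 days = Wed Mar 28 2035.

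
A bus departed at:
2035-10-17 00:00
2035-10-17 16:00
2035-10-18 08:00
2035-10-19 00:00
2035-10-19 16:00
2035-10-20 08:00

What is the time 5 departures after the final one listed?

The interval is a steady 16 hours (16, 16, 16, 16, 16).
2035-10-20 08:00 + 16 h = 2035-10-21 00:00.
2035-10-21 00:00 + 16 h = 2035-10-21 16:00.
2035-10-21 16:00 + 16 h = 2035-10-22 08:00.
2035-10-22 08:00 + 16 h = 2035-10-23 00:00.
2035-10-23 00:00 + 16 h = 2035-10-23 16:00.

2035-10-23 16:00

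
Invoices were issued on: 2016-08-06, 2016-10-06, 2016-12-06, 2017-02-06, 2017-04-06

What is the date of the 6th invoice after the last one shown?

Each date is the 6th; the gaps (61, 61, 62, 59) track the month lengths.
The rule is the 6th of every 2 months.
June 2017: 2017-06-06.
Next: August 2017 → 2017-08-06.
October 2017: 2017-10-06.
Next: December 2017 → 2017-12-06.
Next: February 2018 → 2018-02-06.
Next: April 2018 → 2018-04-06.

2018-04-06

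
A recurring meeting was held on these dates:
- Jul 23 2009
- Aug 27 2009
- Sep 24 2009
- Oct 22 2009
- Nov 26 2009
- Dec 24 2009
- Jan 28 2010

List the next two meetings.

All dates are Thursdays, 35, 28, 28, 35, 28, 35 days apart.
Specifically, the 4th Thursday of each month.
4th Thursday of February 2010: Feb 25 2010.
March 2010 — 4th Thursday is Mar 25 2010.

Feb 25 2010, Mar 25 2010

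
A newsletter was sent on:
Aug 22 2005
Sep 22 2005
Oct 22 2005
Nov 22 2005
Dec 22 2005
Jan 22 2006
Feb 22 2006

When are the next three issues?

Mar 22 2006, Apr 22 2006, May 22 2006

The day-of-month is always 22 (31, 30, 31, 30, 31, 31 days between events).
So this recurs on the 22nd of each month.
Next: March 2006 → Mar 22 2006.
Next: April 2006 → Apr 22 2006.
May 2006: May 22 2006.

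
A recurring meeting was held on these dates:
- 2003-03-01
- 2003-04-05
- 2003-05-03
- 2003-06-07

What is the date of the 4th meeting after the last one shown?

2003-10-04

These are Saturdays at 28- or 35-day spacing (35, 28, 35).
The pattern: 1st Saturday of the month.
1st Saturday of July 2003: 2003-07-05.
1st Saturday of August 2003: 2003-08-02.
September 2003 — 1st Saturday is 2003-09-06.
October 2003 — 1st Saturday is 2003-10-04.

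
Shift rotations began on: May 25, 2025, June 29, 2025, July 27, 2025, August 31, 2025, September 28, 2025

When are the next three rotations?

All Sundays; the gaps (35, 28, 35, 28) vary with month length.
This is the last Sunday of each month.
October 2025 ends with Sunday October 26, 2025.
November 2025 ends with Sunday November 30, 2025.
December 2025 ends with Sunday December 28, 2025.

October 26, 2025; November 30, 2025; December 28, 2025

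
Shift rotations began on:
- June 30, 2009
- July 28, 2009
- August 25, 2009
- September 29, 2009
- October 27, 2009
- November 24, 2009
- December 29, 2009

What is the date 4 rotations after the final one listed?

Every date is a Tuesday; gaps 28, 28, 35, 28, 28, 35 days.
Each is the last Tuesday of its month (at least one falls on the 29th or later, ruling out '4th Tuesday').
January 2010 ends with Tuesday January 26, 2010.
February 2010 ends with Tuesday February 23, 2010.
Last Tuesday of March 2010: March 30, 2010.
April 2010 ends with Tuesday April 27, 2010.

April 27, 2010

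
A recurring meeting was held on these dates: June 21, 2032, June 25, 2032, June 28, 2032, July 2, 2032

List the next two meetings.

Gaps: 4, 3, 4 days — not constant, but cyclic with period 2.
The events fall on every Monday and Friday.
The following Monday is July 5, 2032.
Next Friday: July 9, 2032.

July 5, 2032; July 9, 2032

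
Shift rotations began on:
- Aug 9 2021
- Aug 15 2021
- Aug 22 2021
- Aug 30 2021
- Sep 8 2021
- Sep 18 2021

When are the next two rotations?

Sep 29 2021, Oct 11 2021

The spacing grows by 1 each time: 6, 7, 8, 9, 10 days.
Next gap: 11 days. Sep 18 2021 + 11 days = Sep 29 2021.
Next gap: 12 days. Sep 29 2021 + 12 days = Oct 11 2021.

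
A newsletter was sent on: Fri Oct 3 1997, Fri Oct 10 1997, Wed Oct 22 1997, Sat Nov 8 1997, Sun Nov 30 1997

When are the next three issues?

The spacing grows by 5 each time: 7, 12, 17, 22 days.
Next gap: 27 days. Sun Nov 30 1997 + 27 days = Sat Dec 27 1997.
Next gap: 32 days. Sat Dec 27 1997 + 32 days = Wed Jan 28 1998.
Next gap: 37 days. Wed Jan 28 1998 + 37 days = Fri Mar 6 1998.

Sat Dec 27 1997, Wed Jan 28 1998, Fri Mar 6 1998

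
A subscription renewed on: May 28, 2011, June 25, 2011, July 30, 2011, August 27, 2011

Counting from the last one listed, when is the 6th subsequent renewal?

February 25, 2012

These are Saturdays with 28, 35, 28-day gaps.
Each is the final Saturday of its month — July 30, 2011 is past the 28th, so '4th Saturday' doesn't fit.
Last Saturday of September 2011: September 24, 2011.
October 2011 ends with Saturday October 29, 2011.
November 2011 ends with Saturday November 26, 2011.
December 2011 ends with Saturday December 31, 2011.
Last Saturday of January 2012: January 28, 2012.
February 2012 ends with Saturday February 25, 2012.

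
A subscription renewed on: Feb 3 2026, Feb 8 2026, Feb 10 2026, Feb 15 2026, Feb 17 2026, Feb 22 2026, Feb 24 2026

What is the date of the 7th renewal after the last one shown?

The gap pattern 5, 2, 5, 2, 5, 2 repeats every 2 events.
These are the Tuesdays and Sundays of each week.
Next Sunday: Mar 1 2026.
Next Tuesday: Mar 3 2026.
The following Sunday is Mar 8 2026.
Next Tuesday: Mar 10 2026.
The following Sunday is Mar 15 2026.
The following Tuesday is Mar 17 2026.
Next Sunday: Mar 22 2026.

Mar 22 2026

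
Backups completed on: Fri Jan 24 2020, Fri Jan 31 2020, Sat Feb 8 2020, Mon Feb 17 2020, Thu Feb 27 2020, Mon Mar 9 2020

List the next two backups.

Gaps: 7, 8, 9, 10, 11 days — each gap is 1 larger than the previous one.
Next gap: 12 days. Mon Mar 9 2020 + 12 days = Sat Mar 21 2020.
Next gap: 13 days. Sat Mar 21 2020 + 13 days = Fri Apr 3 2020.

Sat Mar 21 2020, Fri Apr 3 2020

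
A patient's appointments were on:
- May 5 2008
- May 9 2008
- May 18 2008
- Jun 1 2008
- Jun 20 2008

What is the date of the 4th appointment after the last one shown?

Oct 24 2008

The spacing grows by 5 each time: 4, 9, 14, 19 days.
Next gap: 24 days. Jun 20 2008 + 24 days = Jul 14 2008.
Next gap: 29 days. Jul 14 2008 + 29 days = Aug 12 2008.
Next gap: 34 days. Aug 12 2008 + 34 days = Sep 15 2008.
Next gap: 39 days. Sep 15 2008 + 39 days = Oct 24 2008.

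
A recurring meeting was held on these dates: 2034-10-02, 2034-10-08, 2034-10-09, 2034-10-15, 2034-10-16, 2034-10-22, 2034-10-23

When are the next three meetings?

2034-10-29, 2034-10-30, 2034-11-05

Gaps: 6, 1, 6, 1, 6, 1 days — not constant, but cyclic with period 2.
The events fall on every Monday and Sunday.
Next Sunday: 2034-10-29.
The following Monday is 2034-10-30.
The following Sunday is 2034-11-05.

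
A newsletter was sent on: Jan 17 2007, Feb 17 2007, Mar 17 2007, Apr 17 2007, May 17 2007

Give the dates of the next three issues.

The day-of-month is always 17 (31, 28, 31, 30 days between events).
So this recurs on the 17th of each month.
Next: June 2007 → Jun 17 2007.
July 2007: Jul 17 2007.
August 2007: Aug 17 2007.

Jun 17 2007, Jul 17 2007, Aug 17 2007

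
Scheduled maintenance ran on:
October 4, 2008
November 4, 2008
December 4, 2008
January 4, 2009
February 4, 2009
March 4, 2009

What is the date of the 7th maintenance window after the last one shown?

October 4, 2009

The day-of-month is always 4 (31, 30, 31, 31, 28 days between events).
So this recurs on the 4th of each month.
Next: April 2009 → April 4, 2009.
Next: May 2009 → May 4, 2009.
June 2009: June 4, 2009.
July 2009: July 4, 2009.
Next: August 2009 → August 4, 2009.
September 2009: September 4, 2009.
October 2009: October 4, 2009.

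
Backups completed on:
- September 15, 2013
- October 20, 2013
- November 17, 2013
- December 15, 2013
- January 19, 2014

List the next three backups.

February 16, 2014; March 16, 2014; April 20, 2014

All dates are Sundays, 35, 28, 28, 35 days apart.
Specifically, the 3rd Sunday of each month.
February 2014 — 3rd Sunday is February 16, 2014.
March 2014 — 3rd Sunday is March 16, 2014.
3rd Sunday of April 2014: April 20, 2014.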